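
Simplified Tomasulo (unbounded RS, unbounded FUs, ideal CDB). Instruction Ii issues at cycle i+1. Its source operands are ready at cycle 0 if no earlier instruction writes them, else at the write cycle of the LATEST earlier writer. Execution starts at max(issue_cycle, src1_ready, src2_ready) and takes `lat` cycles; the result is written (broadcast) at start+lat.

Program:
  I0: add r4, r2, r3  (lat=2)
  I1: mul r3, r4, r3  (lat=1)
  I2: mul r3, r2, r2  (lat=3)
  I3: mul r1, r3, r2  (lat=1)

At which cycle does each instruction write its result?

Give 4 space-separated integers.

I0 add r4: issue@1 deps=(None,None) exec_start@1 write@3
I1 mul r3: issue@2 deps=(0,None) exec_start@3 write@4
I2 mul r3: issue@3 deps=(None,None) exec_start@3 write@6
I3 mul r1: issue@4 deps=(2,None) exec_start@6 write@7

Answer: 3 4 6 7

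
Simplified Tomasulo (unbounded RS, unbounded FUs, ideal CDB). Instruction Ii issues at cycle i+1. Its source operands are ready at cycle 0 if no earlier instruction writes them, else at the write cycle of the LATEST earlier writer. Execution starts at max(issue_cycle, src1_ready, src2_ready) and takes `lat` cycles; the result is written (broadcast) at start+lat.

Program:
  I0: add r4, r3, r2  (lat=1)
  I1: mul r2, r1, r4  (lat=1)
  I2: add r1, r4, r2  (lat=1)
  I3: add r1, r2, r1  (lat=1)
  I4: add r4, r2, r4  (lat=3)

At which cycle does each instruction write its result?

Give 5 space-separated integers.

I0 add r4: issue@1 deps=(None,None) exec_start@1 write@2
I1 mul r2: issue@2 deps=(None,0) exec_start@2 write@3
I2 add r1: issue@3 deps=(0,1) exec_start@3 write@4
I3 add r1: issue@4 deps=(1,2) exec_start@4 write@5
I4 add r4: issue@5 deps=(1,0) exec_start@5 write@8

Answer: 2 3 4 5 8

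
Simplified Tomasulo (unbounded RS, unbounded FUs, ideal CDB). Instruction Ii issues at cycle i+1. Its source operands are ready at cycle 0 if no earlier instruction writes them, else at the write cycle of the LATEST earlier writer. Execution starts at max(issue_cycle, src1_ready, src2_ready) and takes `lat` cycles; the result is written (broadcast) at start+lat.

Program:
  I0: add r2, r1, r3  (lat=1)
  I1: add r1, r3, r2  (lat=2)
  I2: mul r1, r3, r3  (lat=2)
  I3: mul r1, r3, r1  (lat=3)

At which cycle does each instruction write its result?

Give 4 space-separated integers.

Answer: 2 4 5 8

Derivation:
I0 add r2: issue@1 deps=(None,None) exec_start@1 write@2
I1 add r1: issue@2 deps=(None,0) exec_start@2 write@4
I2 mul r1: issue@3 deps=(None,None) exec_start@3 write@5
I3 mul r1: issue@4 deps=(None,2) exec_start@5 write@8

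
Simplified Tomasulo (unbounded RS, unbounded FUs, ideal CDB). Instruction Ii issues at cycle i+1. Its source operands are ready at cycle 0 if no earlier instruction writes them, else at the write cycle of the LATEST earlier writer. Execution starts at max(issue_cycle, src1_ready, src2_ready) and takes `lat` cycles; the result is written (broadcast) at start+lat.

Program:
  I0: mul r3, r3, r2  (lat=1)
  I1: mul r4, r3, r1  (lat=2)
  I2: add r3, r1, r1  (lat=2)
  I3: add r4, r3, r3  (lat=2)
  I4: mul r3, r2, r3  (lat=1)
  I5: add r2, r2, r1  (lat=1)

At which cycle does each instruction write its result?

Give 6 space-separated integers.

I0 mul r3: issue@1 deps=(None,None) exec_start@1 write@2
I1 mul r4: issue@2 deps=(0,None) exec_start@2 write@4
I2 add r3: issue@3 deps=(None,None) exec_start@3 write@5
I3 add r4: issue@4 deps=(2,2) exec_start@5 write@7
I4 mul r3: issue@5 deps=(None,2) exec_start@5 write@6
I5 add r2: issue@6 deps=(None,None) exec_start@6 write@7

Answer: 2 4 5 7 6 7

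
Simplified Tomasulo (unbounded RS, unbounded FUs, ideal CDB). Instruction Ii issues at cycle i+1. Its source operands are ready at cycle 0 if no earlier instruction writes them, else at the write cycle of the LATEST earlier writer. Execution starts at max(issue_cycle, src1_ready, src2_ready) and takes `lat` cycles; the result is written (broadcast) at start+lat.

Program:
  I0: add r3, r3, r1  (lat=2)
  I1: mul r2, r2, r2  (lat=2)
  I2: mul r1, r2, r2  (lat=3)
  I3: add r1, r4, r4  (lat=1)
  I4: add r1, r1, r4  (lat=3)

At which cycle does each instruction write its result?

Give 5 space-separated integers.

Answer: 3 4 7 5 8

Derivation:
I0 add r3: issue@1 deps=(None,None) exec_start@1 write@3
I1 mul r2: issue@2 deps=(None,None) exec_start@2 write@4
I2 mul r1: issue@3 deps=(1,1) exec_start@4 write@7
I3 add r1: issue@4 deps=(None,None) exec_start@4 write@5
I4 add r1: issue@5 deps=(3,None) exec_start@5 write@8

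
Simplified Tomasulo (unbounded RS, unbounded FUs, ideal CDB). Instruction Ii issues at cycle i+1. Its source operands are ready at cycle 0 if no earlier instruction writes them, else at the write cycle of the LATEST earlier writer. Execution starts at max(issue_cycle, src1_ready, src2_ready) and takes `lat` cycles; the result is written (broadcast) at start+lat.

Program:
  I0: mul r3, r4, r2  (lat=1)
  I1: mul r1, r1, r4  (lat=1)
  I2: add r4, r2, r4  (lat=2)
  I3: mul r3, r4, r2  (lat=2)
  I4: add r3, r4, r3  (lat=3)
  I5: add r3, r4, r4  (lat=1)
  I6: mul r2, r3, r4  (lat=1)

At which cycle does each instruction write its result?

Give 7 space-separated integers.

I0 mul r3: issue@1 deps=(None,None) exec_start@1 write@2
I1 mul r1: issue@2 deps=(None,None) exec_start@2 write@3
I2 add r4: issue@3 deps=(None,None) exec_start@3 write@5
I3 mul r3: issue@4 deps=(2,None) exec_start@5 write@7
I4 add r3: issue@5 deps=(2,3) exec_start@7 write@10
I5 add r3: issue@6 deps=(2,2) exec_start@6 write@7
I6 mul r2: issue@7 deps=(5,2) exec_start@7 write@8

Answer: 2 3 5 7 10 7 8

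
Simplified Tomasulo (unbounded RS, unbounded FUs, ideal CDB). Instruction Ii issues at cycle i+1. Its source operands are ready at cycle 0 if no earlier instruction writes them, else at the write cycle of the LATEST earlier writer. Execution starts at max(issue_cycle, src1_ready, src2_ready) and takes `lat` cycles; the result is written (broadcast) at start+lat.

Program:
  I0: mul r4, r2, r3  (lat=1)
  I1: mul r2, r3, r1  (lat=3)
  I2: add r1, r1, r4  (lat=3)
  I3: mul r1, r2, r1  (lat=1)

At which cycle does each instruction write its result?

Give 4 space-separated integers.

Answer: 2 5 6 7

Derivation:
I0 mul r4: issue@1 deps=(None,None) exec_start@1 write@2
I1 mul r2: issue@2 deps=(None,None) exec_start@2 write@5
I2 add r1: issue@3 deps=(None,0) exec_start@3 write@6
I3 mul r1: issue@4 deps=(1,2) exec_start@6 write@7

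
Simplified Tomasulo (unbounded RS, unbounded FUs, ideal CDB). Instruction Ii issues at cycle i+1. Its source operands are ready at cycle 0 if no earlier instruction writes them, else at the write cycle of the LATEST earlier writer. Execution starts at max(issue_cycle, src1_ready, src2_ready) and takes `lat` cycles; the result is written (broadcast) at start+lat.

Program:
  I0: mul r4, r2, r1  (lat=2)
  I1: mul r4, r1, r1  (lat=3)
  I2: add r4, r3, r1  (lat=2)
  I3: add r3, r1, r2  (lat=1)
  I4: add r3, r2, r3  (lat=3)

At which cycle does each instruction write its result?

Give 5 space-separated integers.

Answer: 3 5 5 5 8

Derivation:
I0 mul r4: issue@1 deps=(None,None) exec_start@1 write@3
I1 mul r4: issue@2 deps=(None,None) exec_start@2 write@5
I2 add r4: issue@3 deps=(None,None) exec_start@3 write@5
I3 add r3: issue@4 deps=(None,None) exec_start@4 write@5
I4 add r3: issue@5 deps=(None,3) exec_start@5 write@8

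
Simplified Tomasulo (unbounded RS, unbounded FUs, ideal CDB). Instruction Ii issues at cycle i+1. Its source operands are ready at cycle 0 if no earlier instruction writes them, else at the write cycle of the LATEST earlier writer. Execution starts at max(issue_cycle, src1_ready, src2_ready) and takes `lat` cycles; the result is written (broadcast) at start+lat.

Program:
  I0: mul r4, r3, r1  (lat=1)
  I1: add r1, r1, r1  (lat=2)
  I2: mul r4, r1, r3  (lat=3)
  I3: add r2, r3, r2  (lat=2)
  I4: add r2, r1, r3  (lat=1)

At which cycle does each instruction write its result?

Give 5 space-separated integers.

Answer: 2 4 7 6 6

Derivation:
I0 mul r4: issue@1 deps=(None,None) exec_start@1 write@2
I1 add r1: issue@2 deps=(None,None) exec_start@2 write@4
I2 mul r4: issue@3 deps=(1,None) exec_start@4 write@7
I3 add r2: issue@4 deps=(None,None) exec_start@4 write@6
I4 add r2: issue@5 deps=(1,None) exec_start@5 write@6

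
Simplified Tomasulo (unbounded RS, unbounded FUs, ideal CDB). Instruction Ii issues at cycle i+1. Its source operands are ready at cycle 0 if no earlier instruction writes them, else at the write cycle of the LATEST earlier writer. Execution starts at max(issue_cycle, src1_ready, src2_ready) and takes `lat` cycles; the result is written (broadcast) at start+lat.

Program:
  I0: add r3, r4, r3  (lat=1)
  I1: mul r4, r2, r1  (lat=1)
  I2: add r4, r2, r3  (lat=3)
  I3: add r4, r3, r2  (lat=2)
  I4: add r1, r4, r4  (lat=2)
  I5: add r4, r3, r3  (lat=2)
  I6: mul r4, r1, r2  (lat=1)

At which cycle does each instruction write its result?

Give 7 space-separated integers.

Answer: 2 3 6 6 8 8 9

Derivation:
I0 add r3: issue@1 deps=(None,None) exec_start@1 write@2
I1 mul r4: issue@2 deps=(None,None) exec_start@2 write@3
I2 add r4: issue@3 deps=(None,0) exec_start@3 write@6
I3 add r4: issue@4 deps=(0,None) exec_start@4 write@6
I4 add r1: issue@5 deps=(3,3) exec_start@6 write@8
I5 add r4: issue@6 deps=(0,0) exec_start@6 write@8
I6 mul r4: issue@7 deps=(4,None) exec_start@8 write@9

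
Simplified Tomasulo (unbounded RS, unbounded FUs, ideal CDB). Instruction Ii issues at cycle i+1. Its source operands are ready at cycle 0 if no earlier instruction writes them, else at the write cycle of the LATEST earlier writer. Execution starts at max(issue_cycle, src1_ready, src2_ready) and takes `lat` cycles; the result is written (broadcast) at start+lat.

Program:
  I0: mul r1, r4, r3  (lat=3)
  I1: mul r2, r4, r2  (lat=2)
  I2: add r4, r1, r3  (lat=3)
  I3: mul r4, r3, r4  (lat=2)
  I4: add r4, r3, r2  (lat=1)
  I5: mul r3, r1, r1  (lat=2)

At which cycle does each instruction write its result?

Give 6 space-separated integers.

I0 mul r1: issue@1 deps=(None,None) exec_start@1 write@4
I1 mul r2: issue@2 deps=(None,None) exec_start@2 write@4
I2 add r4: issue@3 deps=(0,None) exec_start@4 write@7
I3 mul r4: issue@4 deps=(None,2) exec_start@7 write@9
I4 add r4: issue@5 deps=(None,1) exec_start@5 write@6
I5 mul r3: issue@6 deps=(0,0) exec_start@6 write@8

Answer: 4 4 7 9 6 8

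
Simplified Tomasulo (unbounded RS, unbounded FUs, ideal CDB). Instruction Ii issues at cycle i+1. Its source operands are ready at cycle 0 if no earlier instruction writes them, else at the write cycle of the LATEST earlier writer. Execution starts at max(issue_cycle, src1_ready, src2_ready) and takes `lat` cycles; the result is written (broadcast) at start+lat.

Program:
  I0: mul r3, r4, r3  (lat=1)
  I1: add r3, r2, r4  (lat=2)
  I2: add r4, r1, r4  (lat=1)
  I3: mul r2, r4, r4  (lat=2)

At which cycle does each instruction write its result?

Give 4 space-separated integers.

I0 mul r3: issue@1 deps=(None,None) exec_start@1 write@2
I1 add r3: issue@2 deps=(None,None) exec_start@2 write@4
I2 add r4: issue@3 deps=(None,None) exec_start@3 write@4
I3 mul r2: issue@4 deps=(2,2) exec_start@4 write@6

Answer: 2 4 4 6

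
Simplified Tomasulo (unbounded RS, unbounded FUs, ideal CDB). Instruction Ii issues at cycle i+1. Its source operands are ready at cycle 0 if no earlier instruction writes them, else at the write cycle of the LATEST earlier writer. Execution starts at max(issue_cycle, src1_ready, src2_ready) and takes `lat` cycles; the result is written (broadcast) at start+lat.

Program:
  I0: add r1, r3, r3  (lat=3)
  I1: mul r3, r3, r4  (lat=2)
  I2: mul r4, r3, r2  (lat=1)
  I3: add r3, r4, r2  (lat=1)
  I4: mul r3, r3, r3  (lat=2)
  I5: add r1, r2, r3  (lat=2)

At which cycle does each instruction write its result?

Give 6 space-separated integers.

Answer: 4 4 5 6 8 10

Derivation:
I0 add r1: issue@1 deps=(None,None) exec_start@1 write@4
I1 mul r3: issue@2 deps=(None,None) exec_start@2 write@4
I2 mul r4: issue@3 deps=(1,None) exec_start@4 write@5
I3 add r3: issue@4 deps=(2,None) exec_start@5 write@6
I4 mul r3: issue@5 deps=(3,3) exec_start@6 write@8
I5 add r1: issue@6 deps=(None,4) exec_start@8 write@10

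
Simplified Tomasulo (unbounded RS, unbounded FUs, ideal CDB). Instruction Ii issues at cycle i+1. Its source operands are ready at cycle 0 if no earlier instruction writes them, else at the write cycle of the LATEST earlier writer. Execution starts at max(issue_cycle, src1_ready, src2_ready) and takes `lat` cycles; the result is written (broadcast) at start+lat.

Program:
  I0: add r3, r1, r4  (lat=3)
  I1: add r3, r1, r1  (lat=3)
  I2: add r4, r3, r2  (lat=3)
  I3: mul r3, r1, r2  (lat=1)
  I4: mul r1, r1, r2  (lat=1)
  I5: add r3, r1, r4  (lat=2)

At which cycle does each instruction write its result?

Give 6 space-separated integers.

Answer: 4 5 8 5 6 10

Derivation:
I0 add r3: issue@1 deps=(None,None) exec_start@1 write@4
I1 add r3: issue@2 deps=(None,None) exec_start@2 write@5
I2 add r4: issue@3 deps=(1,None) exec_start@5 write@8
I3 mul r3: issue@4 deps=(None,None) exec_start@4 write@5
I4 mul r1: issue@5 deps=(None,None) exec_start@5 write@6
I5 add r3: issue@6 deps=(4,2) exec_start@8 write@10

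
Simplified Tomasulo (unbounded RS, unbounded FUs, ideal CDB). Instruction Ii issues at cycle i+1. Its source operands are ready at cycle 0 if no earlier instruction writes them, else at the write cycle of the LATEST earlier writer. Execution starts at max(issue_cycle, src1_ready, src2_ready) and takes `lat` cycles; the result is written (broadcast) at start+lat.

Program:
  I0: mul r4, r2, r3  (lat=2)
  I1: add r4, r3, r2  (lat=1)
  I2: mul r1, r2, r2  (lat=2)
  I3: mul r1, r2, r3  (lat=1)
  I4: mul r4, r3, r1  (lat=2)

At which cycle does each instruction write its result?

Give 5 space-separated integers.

I0 mul r4: issue@1 deps=(None,None) exec_start@1 write@3
I1 add r4: issue@2 deps=(None,None) exec_start@2 write@3
I2 mul r1: issue@3 deps=(None,None) exec_start@3 write@5
I3 mul r1: issue@4 deps=(None,None) exec_start@4 write@5
I4 mul r4: issue@5 deps=(None,3) exec_start@5 write@7

Answer: 3 3 5 5 7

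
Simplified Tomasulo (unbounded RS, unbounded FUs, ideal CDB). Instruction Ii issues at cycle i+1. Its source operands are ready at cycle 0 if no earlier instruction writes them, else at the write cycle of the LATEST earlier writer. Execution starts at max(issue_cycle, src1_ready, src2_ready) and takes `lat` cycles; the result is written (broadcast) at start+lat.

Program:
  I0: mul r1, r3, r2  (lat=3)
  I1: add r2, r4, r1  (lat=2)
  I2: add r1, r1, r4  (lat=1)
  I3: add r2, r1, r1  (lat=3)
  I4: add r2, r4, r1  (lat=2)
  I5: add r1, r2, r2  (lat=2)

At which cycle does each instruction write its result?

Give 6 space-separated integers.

Answer: 4 6 5 8 7 9

Derivation:
I0 mul r1: issue@1 deps=(None,None) exec_start@1 write@4
I1 add r2: issue@2 deps=(None,0) exec_start@4 write@6
I2 add r1: issue@3 deps=(0,None) exec_start@4 write@5
I3 add r2: issue@4 deps=(2,2) exec_start@5 write@8
I4 add r2: issue@5 deps=(None,2) exec_start@5 write@7
I5 add r1: issue@6 deps=(4,4) exec_start@7 write@9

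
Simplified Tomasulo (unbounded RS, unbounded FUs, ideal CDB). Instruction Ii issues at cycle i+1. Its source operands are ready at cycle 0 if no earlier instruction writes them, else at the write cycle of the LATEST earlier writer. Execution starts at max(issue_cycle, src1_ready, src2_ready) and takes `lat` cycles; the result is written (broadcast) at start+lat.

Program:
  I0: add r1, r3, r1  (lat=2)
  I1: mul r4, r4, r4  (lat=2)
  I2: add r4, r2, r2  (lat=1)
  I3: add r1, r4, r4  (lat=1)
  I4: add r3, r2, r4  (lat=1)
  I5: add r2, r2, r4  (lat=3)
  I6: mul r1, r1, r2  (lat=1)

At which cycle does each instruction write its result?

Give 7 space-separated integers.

I0 add r1: issue@1 deps=(None,None) exec_start@1 write@3
I1 mul r4: issue@2 deps=(None,None) exec_start@2 write@4
I2 add r4: issue@3 deps=(None,None) exec_start@3 write@4
I3 add r1: issue@4 deps=(2,2) exec_start@4 write@5
I4 add r3: issue@5 deps=(None,2) exec_start@5 write@6
I5 add r2: issue@6 deps=(None,2) exec_start@6 write@9
I6 mul r1: issue@7 deps=(3,5) exec_start@9 write@10

Answer: 3 4 4 5 6 9 10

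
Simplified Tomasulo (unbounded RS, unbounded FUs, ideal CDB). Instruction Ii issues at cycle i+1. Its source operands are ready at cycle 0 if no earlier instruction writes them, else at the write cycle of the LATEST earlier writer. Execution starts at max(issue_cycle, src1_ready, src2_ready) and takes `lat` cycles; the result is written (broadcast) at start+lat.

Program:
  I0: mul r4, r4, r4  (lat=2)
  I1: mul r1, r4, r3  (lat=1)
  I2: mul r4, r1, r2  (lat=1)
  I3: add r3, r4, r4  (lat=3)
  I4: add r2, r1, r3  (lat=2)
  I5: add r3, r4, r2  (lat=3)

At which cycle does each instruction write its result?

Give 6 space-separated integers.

Answer: 3 4 5 8 10 13

Derivation:
I0 mul r4: issue@1 deps=(None,None) exec_start@1 write@3
I1 mul r1: issue@2 deps=(0,None) exec_start@3 write@4
I2 mul r4: issue@3 deps=(1,None) exec_start@4 write@5
I3 add r3: issue@4 deps=(2,2) exec_start@5 write@8
I4 add r2: issue@5 deps=(1,3) exec_start@8 write@10
I5 add r3: issue@6 deps=(2,4) exec_start@10 write@13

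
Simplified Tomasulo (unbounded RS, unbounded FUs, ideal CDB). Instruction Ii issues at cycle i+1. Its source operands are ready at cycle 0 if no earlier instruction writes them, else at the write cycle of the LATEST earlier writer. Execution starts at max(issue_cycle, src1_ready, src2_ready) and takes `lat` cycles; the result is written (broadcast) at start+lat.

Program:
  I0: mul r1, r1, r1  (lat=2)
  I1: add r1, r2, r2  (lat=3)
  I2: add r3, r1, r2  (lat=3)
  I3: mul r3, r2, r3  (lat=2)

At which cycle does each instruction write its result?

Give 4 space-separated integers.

Answer: 3 5 8 10

Derivation:
I0 mul r1: issue@1 deps=(None,None) exec_start@1 write@3
I1 add r1: issue@2 deps=(None,None) exec_start@2 write@5
I2 add r3: issue@3 deps=(1,None) exec_start@5 write@8
I3 mul r3: issue@4 deps=(None,2) exec_start@8 write@10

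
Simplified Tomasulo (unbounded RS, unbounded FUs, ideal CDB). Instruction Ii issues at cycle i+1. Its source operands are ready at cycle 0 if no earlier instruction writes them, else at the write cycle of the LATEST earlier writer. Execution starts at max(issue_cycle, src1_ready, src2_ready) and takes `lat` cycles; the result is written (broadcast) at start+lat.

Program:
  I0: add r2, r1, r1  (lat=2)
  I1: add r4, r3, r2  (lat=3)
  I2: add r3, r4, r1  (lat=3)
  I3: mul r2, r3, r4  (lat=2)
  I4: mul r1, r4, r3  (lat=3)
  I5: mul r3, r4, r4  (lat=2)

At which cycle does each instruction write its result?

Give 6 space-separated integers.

I0 add r2: issue@1 deps=(None,None) exec_start@1 write@3
I1 add r4: issue@2 deps=(None,0) exec_start@3 write@6
I2 add r3: issue@3 deps=(1,None) exec_start@6 write@9
I3 mul r2: issue@4 deps=(2,1) exec_start@9 write@11
I4 mul r1: issue@5 deps=(1,2) exec_start@9 write@12
I5 mul r3: issue@6 deps=(1,1) exec_start@6 write@8

Answer: 3 6 9 11 12 8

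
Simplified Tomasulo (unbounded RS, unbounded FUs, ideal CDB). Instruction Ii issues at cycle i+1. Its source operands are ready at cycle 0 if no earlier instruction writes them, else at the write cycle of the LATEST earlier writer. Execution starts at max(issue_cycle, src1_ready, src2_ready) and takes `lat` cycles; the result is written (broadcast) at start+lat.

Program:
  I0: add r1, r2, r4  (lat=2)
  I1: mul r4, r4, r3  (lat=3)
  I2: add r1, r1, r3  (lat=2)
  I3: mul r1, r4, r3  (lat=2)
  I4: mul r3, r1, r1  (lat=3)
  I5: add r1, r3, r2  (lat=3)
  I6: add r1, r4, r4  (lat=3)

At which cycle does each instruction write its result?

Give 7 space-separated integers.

Answer: 3 5 5 7 10 13 10

Derivation:
I0 add r1: issue@1 deps=(None,None) exec_start@1 write@3
I1 mul r4: issue@2 deps=(None,None) exec_start@2 write@5
I2 add r1: issue@3 deps=(0,None) exec_start@3 write@5
I3 mul r1: issue@4 deps=(1,None) exec_start@5 write@7
I4 mul r3: issue@5 deps=(3,3) exec_start@7 write@10
I5 add r1: issue@6 deps=(4,None) exec_start@10 write@13
I6 add r1: issue@7 deps=(1,1) exec_start@7 write@10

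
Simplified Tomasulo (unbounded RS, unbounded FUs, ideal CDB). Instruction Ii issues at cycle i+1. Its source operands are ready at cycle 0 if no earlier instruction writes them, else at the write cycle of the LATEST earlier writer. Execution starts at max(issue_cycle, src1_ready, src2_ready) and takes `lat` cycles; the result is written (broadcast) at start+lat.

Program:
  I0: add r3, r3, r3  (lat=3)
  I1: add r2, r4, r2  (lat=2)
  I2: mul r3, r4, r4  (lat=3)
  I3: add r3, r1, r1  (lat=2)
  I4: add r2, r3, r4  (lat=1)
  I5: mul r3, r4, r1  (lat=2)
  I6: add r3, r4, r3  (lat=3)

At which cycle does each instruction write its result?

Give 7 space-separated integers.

I0 add r3: issue@1 deps=(None,None) exec_start@1 write@4
I1 add r2: issue@2 deps=(None,None) exec_start@2 write@4
I2 mul r3: issue@3 deps=(None,None) exec_start@3 write@6
I3 add r3: issue@4 deps=(None,None) exec_start@4 write@6
I4 add r2: issue@5 deps=(3,None) exec_start@6 write@7
I5 mul r3: issue@6 deps=(None,None) exec_start@6 write@8
I6 add r3: issue@7 deps=(None,5) exec_start@8 write@11

Answer: 4 4 6 6 7 8 11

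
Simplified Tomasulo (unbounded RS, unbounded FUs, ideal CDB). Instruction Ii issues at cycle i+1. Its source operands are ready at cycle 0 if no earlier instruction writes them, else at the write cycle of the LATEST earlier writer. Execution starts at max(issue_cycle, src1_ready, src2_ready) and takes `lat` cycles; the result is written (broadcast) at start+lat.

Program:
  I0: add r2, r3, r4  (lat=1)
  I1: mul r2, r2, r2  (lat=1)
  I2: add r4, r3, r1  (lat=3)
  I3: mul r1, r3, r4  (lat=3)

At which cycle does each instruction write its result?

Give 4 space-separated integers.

I0 add r2: issue@1 deps=(None,None) exec_start@1 write@2
I1 mul r2: issue@2 deps=(0,0) exec_start@2 write@3
I2 add r4: issue@3 deps=(None,None) exec_start@3 write@6
I3 mul r1: issue@4 deps=(None,2) exec_start@6 write@9

Answer: 2 3 6 9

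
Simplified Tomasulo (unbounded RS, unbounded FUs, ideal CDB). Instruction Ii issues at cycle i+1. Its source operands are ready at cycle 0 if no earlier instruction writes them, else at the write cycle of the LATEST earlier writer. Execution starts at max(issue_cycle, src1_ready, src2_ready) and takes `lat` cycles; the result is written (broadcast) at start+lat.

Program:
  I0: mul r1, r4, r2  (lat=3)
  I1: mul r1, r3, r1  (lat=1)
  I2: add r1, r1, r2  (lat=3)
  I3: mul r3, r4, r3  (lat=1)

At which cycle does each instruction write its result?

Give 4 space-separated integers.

Answer: 4 5 8 5

Derivation:
I0 mul r1: issue@1 deps=(None,None) exec_start@1 write@4
I1 mul r1: issue@2 deps=(None,0) exec_start@4 write@5
I2 add r1: issue@3 deps=(1,None) exec_start@5 write@8
I3 mul r3: issue@4 deps=(None,None) exec_start@4 write@5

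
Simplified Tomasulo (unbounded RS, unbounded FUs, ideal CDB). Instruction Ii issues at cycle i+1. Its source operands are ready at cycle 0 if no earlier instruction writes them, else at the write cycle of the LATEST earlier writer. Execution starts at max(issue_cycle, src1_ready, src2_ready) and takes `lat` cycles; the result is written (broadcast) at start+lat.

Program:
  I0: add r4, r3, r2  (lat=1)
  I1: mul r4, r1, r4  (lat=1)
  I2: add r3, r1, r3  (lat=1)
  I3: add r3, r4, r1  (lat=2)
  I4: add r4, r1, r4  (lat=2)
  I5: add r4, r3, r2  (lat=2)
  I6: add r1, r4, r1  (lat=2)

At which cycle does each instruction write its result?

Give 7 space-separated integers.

I0 add r4: issue@1 deps=(None,None) exec_start@1 write@2
I1 mul r4: issue@2 deps=(None,0) exec_start@2 write@3
I2 add r3: issue@3 deps=(None,None) exec_start@3 write@4
I3 add r3: issue@4 deps=(1,None) exec_start@4 write@6
I4 add r4: issue@5 deps=(None,1) exec_start@5 write@7
I5 add r4: issue@6 deps=(3,None) exec_start@6 write@8
I6 add r1: issue@7 deps=(5,None) exec_start@8 write@10

Answer: 2 3 4 6 7 8 10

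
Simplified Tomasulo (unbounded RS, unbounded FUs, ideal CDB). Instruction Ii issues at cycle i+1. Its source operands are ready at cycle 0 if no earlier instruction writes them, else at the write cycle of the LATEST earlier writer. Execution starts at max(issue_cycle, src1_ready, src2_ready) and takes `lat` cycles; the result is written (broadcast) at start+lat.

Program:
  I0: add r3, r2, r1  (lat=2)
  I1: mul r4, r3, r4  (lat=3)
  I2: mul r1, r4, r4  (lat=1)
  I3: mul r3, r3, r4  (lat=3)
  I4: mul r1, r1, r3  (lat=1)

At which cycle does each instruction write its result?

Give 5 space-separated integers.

Answer: 3 6 7 9 10

Derivation:
I0 add r3: issue@1 deps=(None,None) exec_start@1 write@3
I1 mul r4: issue@2 deps=(0,None) exec_start@3 write@6
I2 mul r1: issue@3 deps=(1,1) exec_start@6 write@7
I3 mul r3: issue@4 deps=(0,1) exec_start@6 write@9
I4 mul r1: issue@5 deps=(2,3) exec_start@9 write@10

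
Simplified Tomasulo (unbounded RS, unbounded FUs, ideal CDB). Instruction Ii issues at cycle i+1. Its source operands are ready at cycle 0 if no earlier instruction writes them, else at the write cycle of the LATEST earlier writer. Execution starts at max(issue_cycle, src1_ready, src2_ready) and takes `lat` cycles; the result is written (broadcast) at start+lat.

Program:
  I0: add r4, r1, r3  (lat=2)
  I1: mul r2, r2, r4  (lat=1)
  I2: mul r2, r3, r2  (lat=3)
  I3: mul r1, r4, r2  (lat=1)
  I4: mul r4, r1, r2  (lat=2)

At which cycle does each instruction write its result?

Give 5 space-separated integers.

I0 add r4: issue@1 deps=(None,None) exec_start@1 write@3
I1 mul r2: issue@2 deps=(None,0) exec_start@3 write@4
I2 mul r2: issue@3 deps=(None,1) exec_start@4 write@7
I3 mul r1: issue@4 deps=(0,2) exec_start@7 write@8
I4 mul r4: issue@5 deps=(3,2) exec_start@8 write@10

Answer: 3 4 7 8 10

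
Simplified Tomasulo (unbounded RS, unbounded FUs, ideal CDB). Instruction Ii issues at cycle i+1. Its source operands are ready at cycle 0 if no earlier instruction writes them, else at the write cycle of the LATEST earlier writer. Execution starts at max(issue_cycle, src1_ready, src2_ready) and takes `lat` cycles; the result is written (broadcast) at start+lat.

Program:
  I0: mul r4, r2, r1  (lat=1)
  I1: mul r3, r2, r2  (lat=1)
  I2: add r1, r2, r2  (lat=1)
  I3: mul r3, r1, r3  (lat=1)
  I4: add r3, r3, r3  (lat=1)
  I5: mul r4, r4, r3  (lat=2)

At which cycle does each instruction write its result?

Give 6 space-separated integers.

I0 mul r4: issue@1 deps=(None,None) exec_start@1 write@2
I1 mul r3: issue@2 deps=(None,None) exec_start@2 write@3
I2 add r1: issue@3 deps=(None,None) exec_start@3 write@4
I3 mul r3: issue@4 deps=(2,1) exec_start@4 write@5
I4 add r3: issue@5 deps=(3,3) exec_start@5 write@6
I5 mul r4: issue@6 deps=(0,4) exec_start@6 write@8

Answer: 2 3 4 5 6 8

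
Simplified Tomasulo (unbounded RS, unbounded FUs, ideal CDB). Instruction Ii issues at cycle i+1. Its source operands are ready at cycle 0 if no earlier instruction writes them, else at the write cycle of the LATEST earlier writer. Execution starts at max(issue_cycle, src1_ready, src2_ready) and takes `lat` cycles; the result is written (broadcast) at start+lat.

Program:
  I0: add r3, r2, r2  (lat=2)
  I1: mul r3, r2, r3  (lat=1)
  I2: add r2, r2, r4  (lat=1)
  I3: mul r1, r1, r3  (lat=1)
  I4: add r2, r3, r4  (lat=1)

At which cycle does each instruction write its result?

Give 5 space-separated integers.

I0 add r3: issue@1 deps=(None,None) exec_start@1 write@3
I1 mul r3: issue@2 deps=(None,0) exec_start@3 write@4
I2 add r2: issue@3 deps=(None,None) exec_start@3 write@4
I3 mul r1: issue@4 deps=(None,1) exec_start@4 write@5
I4 add r2: issue@5 deps=(1,None) exec_start@5 write@6

Answer: 3 4 4 5 6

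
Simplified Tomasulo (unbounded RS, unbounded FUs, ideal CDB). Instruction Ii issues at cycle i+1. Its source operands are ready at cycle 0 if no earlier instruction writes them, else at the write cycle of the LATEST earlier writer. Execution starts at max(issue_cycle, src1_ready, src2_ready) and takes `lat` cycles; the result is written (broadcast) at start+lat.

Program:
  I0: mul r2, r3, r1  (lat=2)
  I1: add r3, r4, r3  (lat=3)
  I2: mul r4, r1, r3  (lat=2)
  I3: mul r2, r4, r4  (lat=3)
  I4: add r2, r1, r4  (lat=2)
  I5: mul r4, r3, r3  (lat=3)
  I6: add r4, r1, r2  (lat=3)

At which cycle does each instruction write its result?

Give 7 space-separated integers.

I0 mul r2: issue@1 deps=(None,None) exec_start@1 write@3
I1 add r3: issue@2 deps=(None,None) exec_start@2 write@5
I2 mul r4: issue@3 deps=(None,1) exec_start@5 write@7
I3 mul r2: issue@4 deps=(2,2) exec_start@7 write@10
I4 add r2: issue@5 deps=(None,2) exec_start@7 write@9
I5 mul r4: issue@6 deps=(1,1) exec_start@6 write@9
I6 add r4: issue@7 deps=(None,4) exec_start@9 write@12

Answer: 3 5 7 10 9 9 12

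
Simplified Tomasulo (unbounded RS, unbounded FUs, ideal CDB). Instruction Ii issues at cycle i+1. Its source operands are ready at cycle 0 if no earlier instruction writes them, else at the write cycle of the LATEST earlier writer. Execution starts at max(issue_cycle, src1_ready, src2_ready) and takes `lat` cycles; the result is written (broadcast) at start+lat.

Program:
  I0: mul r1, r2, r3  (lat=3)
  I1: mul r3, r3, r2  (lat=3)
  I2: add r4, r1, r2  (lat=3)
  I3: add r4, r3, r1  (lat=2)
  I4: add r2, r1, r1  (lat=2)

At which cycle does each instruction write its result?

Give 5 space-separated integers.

I0 mul r1: issue@1 deps=(None,None) exec_start@1 write@4
I1 mul r3: issue@2 deps=(None,None) exec_start@2 write@5
I2 add r4: issue@3 deps=(0,None) exec_start@4 write@7
I3 add r4: issue@4 deps=(1,0) exec_start@5 write@7
I4 add r2: issue@5 deps=(0,0) exec_start@5 write@7

Answer: 4 5 7 7 7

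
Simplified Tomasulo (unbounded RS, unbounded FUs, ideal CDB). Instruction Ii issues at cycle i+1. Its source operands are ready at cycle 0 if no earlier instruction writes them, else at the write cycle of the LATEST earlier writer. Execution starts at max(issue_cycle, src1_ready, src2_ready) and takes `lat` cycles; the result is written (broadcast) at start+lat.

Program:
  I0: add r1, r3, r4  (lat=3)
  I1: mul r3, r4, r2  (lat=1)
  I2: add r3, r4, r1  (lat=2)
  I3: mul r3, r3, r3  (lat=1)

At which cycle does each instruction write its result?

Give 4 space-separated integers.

Answer: 4 3 6 7

Derivation:
I0 add r1: issue@1 deps=(None,None) exec_start@1 write@4
I1 mul r3: issue@2 deps=(None,None) exec_start@2 write@3
I2 add r3: issue@3 deps=(None,0) exec_start@4 write@6
I3 mul r3: issue@4 deps=(2,2) exec_start@6 write@7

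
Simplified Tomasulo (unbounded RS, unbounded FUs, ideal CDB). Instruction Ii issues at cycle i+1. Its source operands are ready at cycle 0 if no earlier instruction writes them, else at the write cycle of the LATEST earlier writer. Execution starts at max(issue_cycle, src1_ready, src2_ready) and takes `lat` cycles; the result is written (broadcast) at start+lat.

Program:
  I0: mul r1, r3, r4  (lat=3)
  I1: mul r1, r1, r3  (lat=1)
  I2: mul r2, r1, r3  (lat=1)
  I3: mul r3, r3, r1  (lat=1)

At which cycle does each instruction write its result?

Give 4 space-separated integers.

Answer: 4 5 6 6

Derivation:
I0 mul r1: issue@1 deps=(None,None) exec_start@1 write@4
I1 mul r1: issue@2 deps=(0,None) exec_start@4 write@5
I2 mul r2: issue@3 deps=(1,None) exec_start@5 write@6
I3 mul r3: issue@4 deps=(None,1) exec_start@5 write@6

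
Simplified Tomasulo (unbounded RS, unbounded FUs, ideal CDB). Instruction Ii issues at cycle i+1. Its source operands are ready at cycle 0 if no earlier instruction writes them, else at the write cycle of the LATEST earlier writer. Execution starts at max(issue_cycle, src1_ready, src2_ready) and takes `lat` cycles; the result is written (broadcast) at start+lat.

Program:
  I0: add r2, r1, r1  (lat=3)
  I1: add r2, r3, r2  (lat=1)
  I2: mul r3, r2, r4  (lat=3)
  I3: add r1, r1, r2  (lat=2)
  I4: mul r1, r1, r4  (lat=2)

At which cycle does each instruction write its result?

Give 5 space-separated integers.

I0 add r2: issue@1 deps=(None,None) exec_start@1 write@4
I1 add r2: issue@2 deps=(None,0) exec_start@4 write@5
I2 mul r3: issue@3 deps=(1,None) exec_start@5 write@8
I3 add r1: issue@4 deps=(None,1) exec_start@5 write@7
I4 mul r1: issue@5 deps=(3,None) exec_start@7 write@9

Answer: 4 5 8 7 9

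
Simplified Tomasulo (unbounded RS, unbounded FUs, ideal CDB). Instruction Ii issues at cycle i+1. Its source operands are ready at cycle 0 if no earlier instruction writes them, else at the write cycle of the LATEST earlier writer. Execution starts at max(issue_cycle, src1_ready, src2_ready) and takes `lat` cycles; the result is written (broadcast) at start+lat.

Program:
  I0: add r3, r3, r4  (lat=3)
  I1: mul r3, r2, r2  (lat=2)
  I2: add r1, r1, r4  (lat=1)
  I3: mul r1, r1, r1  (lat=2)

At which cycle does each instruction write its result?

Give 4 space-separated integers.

Answer: 4 4 4 6

Derivation:
I0 add r3: issue@1 deps=(None,None) exec_start@1 write@4
I1 mul r3: issue@2 deps=(None,None) exec_start@2 write@4
I2 add r1: issue@3 deps=(None,None) exec_start@3 write@4
I3 mul r1: issue@4 deps=(2,2) exec_start@4 write@6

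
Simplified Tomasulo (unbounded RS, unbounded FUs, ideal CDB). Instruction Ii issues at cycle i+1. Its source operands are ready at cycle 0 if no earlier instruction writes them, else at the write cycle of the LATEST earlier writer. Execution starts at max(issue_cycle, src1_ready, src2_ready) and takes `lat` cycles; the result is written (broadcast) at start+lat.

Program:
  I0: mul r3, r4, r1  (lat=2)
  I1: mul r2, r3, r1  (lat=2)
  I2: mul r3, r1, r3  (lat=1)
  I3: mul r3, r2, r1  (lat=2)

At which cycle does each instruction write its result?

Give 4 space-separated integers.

Answer: 3 5 4 7

Derivation:
I0 mul r3: issue@1 deps=(None,None) exec_start@1 write@3
I1 mul r2: issue@2 deps=(0,None) exec_start@3 write@5
I2 mul r3: issue@3 deps=(None,0) exec_start@3 write@4
I3 mul r3: issue@4 deps=(1,None) exec_start@5 write@7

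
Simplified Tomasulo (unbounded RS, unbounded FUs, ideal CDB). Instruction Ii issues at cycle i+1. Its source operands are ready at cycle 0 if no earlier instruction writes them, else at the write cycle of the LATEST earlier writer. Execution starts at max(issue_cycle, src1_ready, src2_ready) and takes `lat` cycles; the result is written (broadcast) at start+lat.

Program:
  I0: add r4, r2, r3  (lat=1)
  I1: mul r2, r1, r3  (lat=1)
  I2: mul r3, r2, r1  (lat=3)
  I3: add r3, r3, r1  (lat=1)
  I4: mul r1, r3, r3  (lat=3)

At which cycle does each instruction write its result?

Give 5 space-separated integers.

Answer: 2 3 6 7 10

Derivation:
I0 add r4: issue@1 deps=(None,None) exec_start@1 write@2
I1 mul r2: issue@2 deps=(None,None) exec_start@2 write@3
I2 mul r3: issue@3 deps=(1,None) exec_start@3 write@6
I3 add r3: issue@4 deps=(2,None) exec_start@6 write@7
I4 mul r1: issue@5 deps=(3,3) exec_start@7 write@10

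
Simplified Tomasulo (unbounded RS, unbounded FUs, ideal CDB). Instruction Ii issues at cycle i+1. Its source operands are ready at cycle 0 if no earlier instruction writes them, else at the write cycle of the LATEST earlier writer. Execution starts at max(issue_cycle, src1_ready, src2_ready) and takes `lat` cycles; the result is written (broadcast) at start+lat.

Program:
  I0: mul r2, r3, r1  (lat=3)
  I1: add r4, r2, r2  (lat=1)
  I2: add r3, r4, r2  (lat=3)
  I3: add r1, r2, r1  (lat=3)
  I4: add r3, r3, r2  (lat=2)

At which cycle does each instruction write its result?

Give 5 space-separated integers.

I0 mul r2: issue@1 deps=(None,None) exec_start@1 write@4
I1 add r4: issue@2 deps=(0,0) exec_start@4 write@5
I2 add r3: issue@3 deps=(1,0) exec_start@5 write@8
I3 add r1: issue@4 deps=(0,None) exec_start@4 write@7
I4 add r3: issue@5 deps=(2,0) exec_start@8 write@10

Answer: 4 5 8 7 10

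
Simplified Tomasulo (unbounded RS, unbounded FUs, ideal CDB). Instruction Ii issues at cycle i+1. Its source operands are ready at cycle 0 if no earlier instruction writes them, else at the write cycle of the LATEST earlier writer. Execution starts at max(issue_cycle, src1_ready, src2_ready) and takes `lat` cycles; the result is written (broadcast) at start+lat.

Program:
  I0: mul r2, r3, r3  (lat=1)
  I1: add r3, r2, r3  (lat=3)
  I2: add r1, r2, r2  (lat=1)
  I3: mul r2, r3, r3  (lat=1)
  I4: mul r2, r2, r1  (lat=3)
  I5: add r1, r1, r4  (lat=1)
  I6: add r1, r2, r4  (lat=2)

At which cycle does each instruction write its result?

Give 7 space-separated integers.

I0 mul r2: issue@1 deps=(None,None) exec_start@1 write@2
I1 add r3: issue@2 deps=(0,None) exec_start@2 write@5
I2 add r1: issue@3 deps=(0,0) exec_start@3 write@4
I3 mul r2: issue@4 deps=(1,1) exec_start@5 write@6
I4 mul r2: issue@5 deps=(3,2) exec_start@6 write@9
I5 add r1: issue@6 deps=(2,None) exec_start@6 write@7
I6 add r1: issue@7 deps=(4,None) exec_start@9 write@11

Answer: 2 5 4 6 9 7 11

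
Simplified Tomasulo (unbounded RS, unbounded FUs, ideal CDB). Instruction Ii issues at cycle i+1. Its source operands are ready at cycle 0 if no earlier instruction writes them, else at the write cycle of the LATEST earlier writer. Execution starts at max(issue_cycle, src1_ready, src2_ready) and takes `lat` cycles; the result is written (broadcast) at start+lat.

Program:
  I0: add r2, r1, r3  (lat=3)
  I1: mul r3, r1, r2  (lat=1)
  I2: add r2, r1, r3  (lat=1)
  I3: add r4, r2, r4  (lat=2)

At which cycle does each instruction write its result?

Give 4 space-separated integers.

Answer: 4 5 6 8

Derivation:
I0 add r2: issue@1 deps=(None,None) exec_start@1 write@4
I1 mul r3: issue@2 deps=(None,0) exec_start@4 write@5
I2 add r2: issue@3 deps=(None,1) exec_start@5 write@6
I3 add r4: issue@4 deps=(2,None) exec_start@6 write@8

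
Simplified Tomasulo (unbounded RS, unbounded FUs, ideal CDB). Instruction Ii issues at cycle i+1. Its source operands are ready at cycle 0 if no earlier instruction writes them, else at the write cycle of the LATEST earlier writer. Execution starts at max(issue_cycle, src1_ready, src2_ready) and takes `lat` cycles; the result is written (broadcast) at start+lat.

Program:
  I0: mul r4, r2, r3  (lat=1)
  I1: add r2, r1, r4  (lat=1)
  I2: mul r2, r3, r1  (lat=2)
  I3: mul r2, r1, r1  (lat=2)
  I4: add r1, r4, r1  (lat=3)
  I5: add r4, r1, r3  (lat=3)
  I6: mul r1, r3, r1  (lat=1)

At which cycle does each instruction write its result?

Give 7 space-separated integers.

Answer: 2 3 5 6 8 11 9

Derivation:
I0 mul r4: issue@1 deps=(None,None) exec_start@1 write@2
I1 add r2: issue@2 deps=(None,0) exec_start@2 write@3
I2 mul r2: issue@3 deps=(None,None) exec_start@3 write@5
I3 mul r2: issue@4 deps=(None,None) exec_start@4 write@6
I4 add r1: issue@5 deps=(0,None) exec_start@5 write@8
I5 add r4: issue@6 deps=(4,None) exec_start@8 write@11
I6 mul r1: issue@7 deps=(None,4) exec_start@8 write@9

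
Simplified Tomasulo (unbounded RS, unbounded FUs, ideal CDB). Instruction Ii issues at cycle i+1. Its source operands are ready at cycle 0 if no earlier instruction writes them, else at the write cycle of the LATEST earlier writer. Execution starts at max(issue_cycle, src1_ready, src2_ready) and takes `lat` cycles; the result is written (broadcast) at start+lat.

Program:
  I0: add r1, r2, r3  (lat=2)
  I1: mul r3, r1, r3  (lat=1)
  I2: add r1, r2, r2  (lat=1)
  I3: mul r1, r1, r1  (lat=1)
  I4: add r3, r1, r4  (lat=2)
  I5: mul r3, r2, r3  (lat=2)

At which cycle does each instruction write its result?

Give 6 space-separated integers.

I0 add r1: issue@1 deps=(None,None) exec_start@1 write@3
I1 mul r3: issue@2 deps=(0,None) exec_start@3 write@4
I2 add r1: issue@3 deps=(None,None) exec_start@3 write@4
I3 mul r1: issue@4 deps=(2,2) exec_start@4 write@5
I4 add r3: issue@5 deps=(3,None) exec_start@5 write@7
I5 mul r3: issue@6 deps=(None,4) exec_start@7 write@9

Answer: 3 4 4 5 7 9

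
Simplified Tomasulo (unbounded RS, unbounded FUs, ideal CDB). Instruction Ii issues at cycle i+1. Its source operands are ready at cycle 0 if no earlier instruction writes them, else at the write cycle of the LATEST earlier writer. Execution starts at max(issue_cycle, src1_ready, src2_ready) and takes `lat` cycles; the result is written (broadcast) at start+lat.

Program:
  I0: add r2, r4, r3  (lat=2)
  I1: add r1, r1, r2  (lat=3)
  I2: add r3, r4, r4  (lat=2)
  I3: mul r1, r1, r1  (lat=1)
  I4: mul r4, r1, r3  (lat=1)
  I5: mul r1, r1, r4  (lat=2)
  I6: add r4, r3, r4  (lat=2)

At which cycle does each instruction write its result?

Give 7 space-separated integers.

I0 add r2: issue@1 deps=(None,None) exec_start@1 write@3
I1 add r1: issue@2 deps=(None,0) exec_start@3 write@6
I2 add r3: issue@3 deps=(None,None) exec_start@3 write@5
I3 mul r1: issue@4 deps=(1,1) exec_start@6 write@7
I4 mul r4: issue@5 deps=(3,2) exec_start@7 write@8
I5 mul r1: issue@6 deps=(3,4) exec_start@8 write@10
I6 add r4: issue@7 deps=(2,4) exec_start@8 write@10

Answer: 3 6 5 7 8 10 10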